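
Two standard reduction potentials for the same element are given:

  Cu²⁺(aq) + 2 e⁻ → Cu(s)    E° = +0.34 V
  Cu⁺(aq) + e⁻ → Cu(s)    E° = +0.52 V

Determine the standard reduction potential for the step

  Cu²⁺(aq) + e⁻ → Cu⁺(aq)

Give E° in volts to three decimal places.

Sequential free energies add, so n₃E°₃ = n₁E°₁ + n₂E°₂.
With n₃ = 2, and the known step contributing 1×(+0.52) V, the unknown satisfies 1·E° = 2×(+0.34) − 1×(+0.52) = +0.160.
E° = +0.160 / 1 = +0.160 V.

+0.160 V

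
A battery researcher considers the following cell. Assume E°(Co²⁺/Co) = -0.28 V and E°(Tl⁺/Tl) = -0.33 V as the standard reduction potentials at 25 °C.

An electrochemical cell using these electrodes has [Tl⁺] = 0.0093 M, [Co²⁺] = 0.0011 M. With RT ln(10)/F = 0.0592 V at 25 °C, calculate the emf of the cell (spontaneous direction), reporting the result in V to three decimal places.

+0.083 V

Co²⁺/Co is the cathode (higher E°), Tl⁺/Tl the anode: E°cell = -0.28 − (-0.33) = +0.05 V, n = 2.
Overall: Co²⁺(aq) + 2 Tl(s) → Co(s) + 2 Tl⁺(aq)
Q = [Tl⁺]^2 / ([Co²⁺]); log Q = -1.104.
E = E° − (0.0592/n) log Q = +0.05 − (0.0592/2)(-1.104) = +0.083 V.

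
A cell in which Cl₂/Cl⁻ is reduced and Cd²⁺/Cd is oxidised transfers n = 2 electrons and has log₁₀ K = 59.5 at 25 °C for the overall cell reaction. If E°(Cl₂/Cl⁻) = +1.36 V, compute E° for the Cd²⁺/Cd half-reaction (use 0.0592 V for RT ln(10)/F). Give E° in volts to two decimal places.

E°cell = (0.0592/n)·log K = (0.0592/2)(59.5) = +1.761 V.
Since Cl₂/Cl⁻ is the cathode and Cd²⁺/Cd the anode, E°cell = E°(Cl₂/Cl⁻) − E°(Cd²⁺/Cd).
So E°(Cd²⁺/Cd) = E°(Cl₂/Cl⁻) − E°cell = (+1.36) − (+1.761) = -0.40 V.

-0.40 V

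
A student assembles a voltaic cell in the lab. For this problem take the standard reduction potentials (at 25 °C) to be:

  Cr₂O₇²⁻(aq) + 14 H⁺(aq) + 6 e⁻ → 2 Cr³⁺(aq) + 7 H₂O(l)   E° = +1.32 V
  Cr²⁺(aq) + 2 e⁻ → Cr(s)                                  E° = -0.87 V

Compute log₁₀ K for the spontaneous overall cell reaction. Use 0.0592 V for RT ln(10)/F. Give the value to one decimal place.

222.0

Cathode: Cr₂O₇²⁻/Cr³⁺; anode: Cr²⁺/Cr. E°cell = +2.19 V, n = 6.
log K = nE°cell / 0.0592 = (6)(+2.19) / 0.0592 = 222.0.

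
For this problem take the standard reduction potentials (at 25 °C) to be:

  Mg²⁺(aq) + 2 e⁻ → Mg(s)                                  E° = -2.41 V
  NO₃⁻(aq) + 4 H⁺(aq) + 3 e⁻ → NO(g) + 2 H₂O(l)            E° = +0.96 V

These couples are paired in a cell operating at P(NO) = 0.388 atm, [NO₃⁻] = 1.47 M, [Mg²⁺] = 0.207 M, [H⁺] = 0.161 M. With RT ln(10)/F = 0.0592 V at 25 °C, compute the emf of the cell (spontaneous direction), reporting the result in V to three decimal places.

NO₃⁻/NO is the cathode (higher E°), Mg²⁺/Mg the anode: E°cell = +0.96 − (-2.41) = +3.37 V, n = 6.
Overall: 2 NO₃⁻(aq) + 8 H⁺(aq) + 3 Mg(s) → 2 NO(g) + 4 H₂O(l) + 3 Mg²⁺(aq)
Q = P(NO)^2·[Mg²⁺]^3 / ([NO₃⁻]^2·[H⁺]^8); log Q = 3.136.
E = E° − (0.0592/n) log Q = +3.37 − (0.0592/6)(3.136) = +3.339 V.

+3.339 V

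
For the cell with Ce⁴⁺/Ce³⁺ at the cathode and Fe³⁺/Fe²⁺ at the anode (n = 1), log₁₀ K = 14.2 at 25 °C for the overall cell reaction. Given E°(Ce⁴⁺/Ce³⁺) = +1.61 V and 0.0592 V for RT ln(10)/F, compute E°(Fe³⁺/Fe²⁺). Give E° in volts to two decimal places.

+0.77 V

E°cell = (0.0592/n)·log K = (0.0592/1)(14.2) = +0.841 V.
Since Ce⁴⁺/Ce³⁺ is the cathode and Fe³⁺/Fe²⁺ the anode, E°cell = E°(Ce⁴⁺/Ce³⁺) − E°(Fe³⁺/Fe²⁺).
So E°(Fe³⁺/Fe²⁺) = E°(Ce⁴⁺/Ce³⁺) − E°cell = (+1.61) − (+0.841) = +0.77 V.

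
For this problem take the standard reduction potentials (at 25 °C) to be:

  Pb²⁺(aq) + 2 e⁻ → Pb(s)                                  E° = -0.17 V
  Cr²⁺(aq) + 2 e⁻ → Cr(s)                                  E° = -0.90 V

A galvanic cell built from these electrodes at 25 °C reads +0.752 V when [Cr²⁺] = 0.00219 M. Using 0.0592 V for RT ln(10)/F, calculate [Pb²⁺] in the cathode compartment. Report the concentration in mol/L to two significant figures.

Pb²⁺/Pb is the cathode, Cr²⁺/Cr the anode: E°cell = +0.73 V, n = 2.
Overall reaction: Pb²⁺(aq) + Cr(s) → Pb(s) + Cr²⁺(aq); Q = [Cr²⁺]^1/[Pb²⁺]^1.
From E = E° − (0.0592/n) log Q: log Q = (E° − E)·n/0.0592 = (+0.73 − (+0.752))·2/0.0592 = -0.7432.
So 1·log[Pb²⁺] = 1·log(0.00219) − log Q = -2.6596 − (-0.7432) = -1.9164; [Pb²⁺] = 10^(-1.9164) ≈ 0.012 M.

0.012 M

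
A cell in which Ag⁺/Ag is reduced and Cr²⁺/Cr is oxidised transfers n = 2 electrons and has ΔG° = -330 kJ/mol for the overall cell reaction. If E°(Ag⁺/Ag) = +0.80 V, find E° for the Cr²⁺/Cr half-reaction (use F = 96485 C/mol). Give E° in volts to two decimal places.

-0.91 V

E°cell = −ΔG°/(nF) = −(-330×10³)/((2)(96485)) = +1.710 V.
Since Ag⁺/Ag is the cathode and Cr²⁺/Cr the anode, E°cell = E°(Ag⁺/Ag) − E°(Cr²⁺/Cr).
So E°(Cr²⁺/Cr) = E°(Ag⁺/Ag) − E°cell = (+0.80) − (+1.710) = -0.91 V.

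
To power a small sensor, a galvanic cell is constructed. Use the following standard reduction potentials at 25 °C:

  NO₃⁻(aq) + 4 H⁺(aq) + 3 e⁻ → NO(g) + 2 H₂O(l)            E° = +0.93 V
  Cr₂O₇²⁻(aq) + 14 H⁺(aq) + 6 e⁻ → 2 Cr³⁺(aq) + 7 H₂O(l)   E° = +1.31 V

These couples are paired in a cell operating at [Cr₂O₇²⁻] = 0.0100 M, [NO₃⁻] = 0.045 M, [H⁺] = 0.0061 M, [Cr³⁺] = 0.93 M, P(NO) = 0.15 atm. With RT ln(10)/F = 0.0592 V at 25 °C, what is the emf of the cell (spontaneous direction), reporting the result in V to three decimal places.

+0.240 V

Cr₂O₇²⁻/Cr³⁺ is the cathode (higher E°), NO₃⁻/NO the anode: E°cell = +1.31 − (+0.93) = +0.38 V, n = 6.
Overall: Cr₂O₇²⁻(aq) + 6 H⁺(aq) + 2 NO(g) → 2 Cr³⁺(aq) + 3 H₂O(l) + 2 NO₃⁻(aq)
Q = [Cr³⁺]^2·[NO₃⁻]^2 / ([Cr₂O₇²⁻]·[H⁺]^6·P(NO)^2); log Q = 14.179.
E = E° − (0.0592/n) log Q = +0.38 − (0.0592/6)(14.179) = +0.240 V.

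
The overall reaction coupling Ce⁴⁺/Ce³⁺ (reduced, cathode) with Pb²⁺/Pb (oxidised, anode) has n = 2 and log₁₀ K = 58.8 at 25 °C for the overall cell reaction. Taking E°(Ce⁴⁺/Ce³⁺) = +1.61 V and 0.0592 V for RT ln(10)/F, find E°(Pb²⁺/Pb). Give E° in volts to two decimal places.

E°cell = (0.0592/n)·log K = (0.0592/2)(58.8) = +1.740 V.
Since Ce⁴⁺/Ce³⁺ is the cathode and Pb²⁺/Pb the anode, E°cell = E°(Ce⁴⁺/Ce³⁺) − E°(Pb²⁺/Pb).
So E°(Pb²⁺/Pb) = E°(Ce⁴⁺/Ce³⁺) − E°cell = (+1.61) − (+1.740) = -0.13 V.

-0.13 V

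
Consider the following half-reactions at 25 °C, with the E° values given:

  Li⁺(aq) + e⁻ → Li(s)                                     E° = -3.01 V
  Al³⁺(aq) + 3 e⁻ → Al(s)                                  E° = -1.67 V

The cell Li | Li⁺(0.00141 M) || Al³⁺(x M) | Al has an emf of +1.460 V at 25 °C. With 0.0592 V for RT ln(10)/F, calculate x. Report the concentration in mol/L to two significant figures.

0.0034 M

Al³⁺/Al is the cathode, Li⁺/Li the anode: E°cell = +1.34 V, n = 3.
Overall reaction: Al³⁺(aq) + 3 Li(s) → Al(s) + 3 Li⁺(aq); Q = [Li⁺]^3/[Al³⁺]^1.
From E = E° − (0.0592/n) log Q: log Q = (E° − E)·n/0.0592 = (+1.34 − (+1.460))·3/0.0592 = -6.0811.
So 1·log[Al³⁺] = 3·log(0.00141) − log Q = -8.5523 − (-6.0811) = -2.4712; [Al³⁺] = 10^(-2.4712) ≈ 0.0034 M.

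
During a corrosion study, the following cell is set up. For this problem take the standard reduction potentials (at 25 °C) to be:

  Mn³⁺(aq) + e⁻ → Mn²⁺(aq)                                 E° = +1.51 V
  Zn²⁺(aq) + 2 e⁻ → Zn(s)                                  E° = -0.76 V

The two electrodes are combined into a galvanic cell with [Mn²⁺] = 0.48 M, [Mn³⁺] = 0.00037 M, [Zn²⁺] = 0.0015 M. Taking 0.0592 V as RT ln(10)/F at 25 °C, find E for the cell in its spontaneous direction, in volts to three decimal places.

Mn³⁺/Mn²⁺ is the cathode (higher E°), Zn²⁺/Zn the anode: E°cell = +1.51 − (-0.76) = +2.27 V, n = 2.
Overall: 2 Mn³⁺(aq) + Zn(s) → 2 Mn²⁺(aq) + Zn²⁺(aq)
Q = [Mn²⁺]^2·[Zn²⁺] / ([Mn³⁺]^2); log Q = 3.402.
E = E° − (0.0592/n) log Q = +2.27 − (0.0592/2)(3.402) = +2.169 V.

+2.169 V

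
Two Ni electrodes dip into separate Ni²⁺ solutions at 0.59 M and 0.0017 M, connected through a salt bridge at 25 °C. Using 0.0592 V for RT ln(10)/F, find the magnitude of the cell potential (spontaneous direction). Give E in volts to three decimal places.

For a concentration cell E°cell = 0. The 0.59 M side is the cathode (reduction is favoured where [Ni²⁺] is higher).
With n = 2, E = −(0.0592/2) log([Ni²⁺]ₐₙ/[Ni²⁺]꜀ₐₜ) = −(0.0592/2) log(0.0017/0.59) = −(0.0592/2)(-2.540) = +0.075 V.

+0.075 V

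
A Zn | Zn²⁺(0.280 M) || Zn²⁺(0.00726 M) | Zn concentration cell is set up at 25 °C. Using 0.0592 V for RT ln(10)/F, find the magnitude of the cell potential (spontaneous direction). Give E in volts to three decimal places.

+0.047 V

For a concentration cell E°cell = 0. The 0.280 M side is the cathode (reduction is favoured where [Zn²⁺] is higher).
With n = 2, E = −(0.0592/2) log([Zn²⁺]ₐₙ/[Zn²⁺]꜀ₐₜ) = −(0.0592/2) log(0.00726/0.28) = −(0.0592/2)(-1.586) = +0.047 V.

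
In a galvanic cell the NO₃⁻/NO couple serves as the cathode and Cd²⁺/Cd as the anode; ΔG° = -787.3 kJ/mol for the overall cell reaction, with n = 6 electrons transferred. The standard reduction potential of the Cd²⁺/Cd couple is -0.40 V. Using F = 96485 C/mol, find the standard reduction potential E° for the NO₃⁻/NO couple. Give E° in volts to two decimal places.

+0.96 V

E°cell = −ΔG°/(nF) = −(-787.3×10³)/((6)(96485)) = +1.360 V.
Since NO₃⁻/NO is the cathode and Cd²⁺/Cd the anode, E°cell = E°(NO₃⁻/NO) − E°(Cd²⁺/Cd).
So E°(NO₃⁻/NO) = E°cell + E°(Cd²⁺/Cd) = +1.360 + (-0.40) = +0.96 V.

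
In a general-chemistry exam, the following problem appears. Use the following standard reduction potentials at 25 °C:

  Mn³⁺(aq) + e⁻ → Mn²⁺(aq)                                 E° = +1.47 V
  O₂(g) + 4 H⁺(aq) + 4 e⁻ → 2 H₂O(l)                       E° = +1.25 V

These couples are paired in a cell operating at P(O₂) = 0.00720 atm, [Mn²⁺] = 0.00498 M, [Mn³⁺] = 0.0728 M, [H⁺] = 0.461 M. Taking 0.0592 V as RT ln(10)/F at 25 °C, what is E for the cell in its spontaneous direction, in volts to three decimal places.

+0.341 V

Mn³⁺/Mn²⁺ is the cathode (higher E°), O₂/H₂O the anode: E°cell = +1.47 − (+1.25) = +0.22 V, n = 4.
Overall: 4 Mn³⁺(aq) + 2 H₂O(l) → 4 Mn²⁺(aq) + O₂(g) + 4 H⁺(aq)
Q = [Mn²⁺]^4·P(O₂)·[H⁺]^4 / ([Mn³⁺]^4); log Q = -8.147.
E = E° − (0.0592/n) log Q = +0.22 − (0.0592/4)(-8.147) = +0.341 V.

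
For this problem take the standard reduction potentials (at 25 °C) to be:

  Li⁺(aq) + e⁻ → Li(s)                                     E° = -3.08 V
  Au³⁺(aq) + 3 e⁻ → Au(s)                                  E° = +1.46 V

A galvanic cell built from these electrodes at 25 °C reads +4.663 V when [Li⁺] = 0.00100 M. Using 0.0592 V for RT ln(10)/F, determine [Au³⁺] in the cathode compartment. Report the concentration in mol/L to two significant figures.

Au³⁺/Au is the cathode, Li⁺/Li the anode: E°cell = +4.54 V, n = 3.
Overall reaction: Au³⁺(aq) + 3 Li(s) → Au(s) + 3 Li⁺(aq); Q = [Li⁺]^3/[Au³⁺]^1.
From E = E° − (0.0592/n) log Q: log Q = (E° − E)·n/0.0592 = (+4.54 − (+4.663))·3/0.0592 = -6.2331.
So 1·log[Au³⁺] = 3·log(0.001) − log Q = -9.0000 − (-6.2331) = -2.7669; [Au³⁺] = 10^(-2.7669) ≈ 0.0017 M.

0.0017 M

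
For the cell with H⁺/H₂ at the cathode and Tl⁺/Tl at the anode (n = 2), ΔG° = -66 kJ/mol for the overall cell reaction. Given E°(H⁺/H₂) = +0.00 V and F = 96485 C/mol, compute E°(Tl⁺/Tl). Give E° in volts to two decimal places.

-0.34 V

E°cell = −ΔG°/(nF) = −(-66×10³)/((2)(96485)) = +0.342 V.
Since H⁺/H₂ is the cathode and Tl⁺/Tl the anode, E°cell = E°(H⁺/H₂) − E°(Tl⁺/Tl).
So E°(Tl⁺/Tl) = E°(H⁺/H₂) − E°cell = (+0.00) − (+0.342) = -0.34 V.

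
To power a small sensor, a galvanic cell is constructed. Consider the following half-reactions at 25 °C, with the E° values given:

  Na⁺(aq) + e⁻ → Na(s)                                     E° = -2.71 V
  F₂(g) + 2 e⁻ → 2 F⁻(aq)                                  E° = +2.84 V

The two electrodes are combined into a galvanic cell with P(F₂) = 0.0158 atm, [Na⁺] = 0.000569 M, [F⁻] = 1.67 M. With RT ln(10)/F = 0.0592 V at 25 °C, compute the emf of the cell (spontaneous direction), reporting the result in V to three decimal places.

F₂/F⁻ is the cathode (higher E°), Na⁺/Na the anode: E°cell = +2.84 − (-2.71) = +5.55 V, n = 2.
Overall: F₂(g) + 2 Na(s) → 2 F⁻(aq) + 2 Na⁺(aq)
Q = [F⁻]^2·[Na⁺]^2 / (P(F₂)); log Q = -4.243.
E = E° − (0.0592/n) log Q = +5.55 − (0.0592/2)(-4.243) = +5.676 V.

+5.676 V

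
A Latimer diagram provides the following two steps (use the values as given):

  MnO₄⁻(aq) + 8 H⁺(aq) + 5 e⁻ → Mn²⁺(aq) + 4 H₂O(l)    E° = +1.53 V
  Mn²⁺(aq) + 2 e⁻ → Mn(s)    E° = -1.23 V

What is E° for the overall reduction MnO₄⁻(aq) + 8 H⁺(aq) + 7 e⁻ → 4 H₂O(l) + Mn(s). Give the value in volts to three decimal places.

Standard free energies of sequential steps add: ΔG°₃ = ΔG°₁ + ΔG°₂, so n₃E°₃ = n₁E°₁ + n₂E°₂.
E°₃ = (5×+1.53 + 2×-1.23) / 7 = (+5.190) / 7 = +0.741 V.

+0.741 V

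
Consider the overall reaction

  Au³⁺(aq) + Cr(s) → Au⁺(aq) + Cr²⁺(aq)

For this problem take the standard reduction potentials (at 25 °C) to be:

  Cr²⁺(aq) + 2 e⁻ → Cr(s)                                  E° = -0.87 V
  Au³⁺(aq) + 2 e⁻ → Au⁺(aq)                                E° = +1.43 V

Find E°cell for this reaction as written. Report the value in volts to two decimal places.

+2.30 V

The Au³⁺/Au⁺ couple has the higher reduction potential, so it is the cathode; Cr²⁺/Cr is oxidised at the anode.
E°cell = E°(cathode) − E°(anode) = (+1.43) − (-0.87) = +2.30 V.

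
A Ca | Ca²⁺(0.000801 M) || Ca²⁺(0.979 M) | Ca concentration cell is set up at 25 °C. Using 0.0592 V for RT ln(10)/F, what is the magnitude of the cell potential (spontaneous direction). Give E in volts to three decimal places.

+0.091 V

For a concentration cell E°cell = 0. The 0.979 M side is the cathode (reduction is favoured where [Ca²⁺] is higher).
With n = 2, E = −(0.0592/2) log([Ca²⁺]ₐₙ/[Ca²⁺]꜀ₐₜ) = −(0.0592/2) log(0.000801/0.979) = −(0.0592/2)(-3.087) = +0.091 V.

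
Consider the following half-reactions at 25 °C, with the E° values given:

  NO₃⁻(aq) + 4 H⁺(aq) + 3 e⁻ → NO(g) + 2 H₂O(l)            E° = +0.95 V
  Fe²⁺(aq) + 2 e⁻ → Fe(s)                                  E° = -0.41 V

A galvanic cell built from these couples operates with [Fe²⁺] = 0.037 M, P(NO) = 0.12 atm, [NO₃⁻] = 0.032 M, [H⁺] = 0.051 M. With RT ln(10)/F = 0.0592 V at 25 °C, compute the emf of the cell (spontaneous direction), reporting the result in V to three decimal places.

+1.289 V

NO₃⁻/NO is the cathode (higher E°), Fe²⁺/Fe the anode: E°cell = +0.95 − (-0.41) = +1.36 V, n = 6.
Overall: 2 NO₃⁻(aq) + 8 H⁺(aq) + 3 Fe(s) → 2 NO(g) + 4 H₂O(l) + 3 Fe²⁺(aq)
Q = P(NO)^2·[Fe²⁺]^3 / ([NO₃⁻]^2·[H⁺]^8); log Q = 7.192.
E = E° − (0.0592/n) log Q = +1.36 − (0.0592/6)(7.192) = +1.289 V.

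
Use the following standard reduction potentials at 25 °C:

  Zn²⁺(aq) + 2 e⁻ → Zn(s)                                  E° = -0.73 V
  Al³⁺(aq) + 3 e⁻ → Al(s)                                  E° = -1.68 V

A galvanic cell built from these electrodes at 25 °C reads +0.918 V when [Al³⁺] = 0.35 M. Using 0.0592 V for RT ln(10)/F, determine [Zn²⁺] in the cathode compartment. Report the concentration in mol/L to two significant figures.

0.041 M

Zn²⁺/Zn is the cathode, Al³⁺/Al the anode: E°cell = +0.95 V, n = 6.
Overall reaction: 3 Zn²⁺(aq) + 2 Al(s) → 3 Zn(s) + 2 Al³⁺(aq); Q = [Al³⁺]^2/[Zn²⁺]^3.
From E = E° − (0.0592/n) log Q: log Q = (E° − E)·n/0.0592 = (+0.95 − (+0.918))·6/0.0592 = 3.2432.
So 3·log[Zn²⁺] = 2·log(0.35) − log Q = -0.9119 − (3.2432) = -4.1551; log[Zn²⁺] = -4.1551 / 3 = -1.3850; [Zn²⁺] = 10^(-1.3850) ≈ 0.041 M.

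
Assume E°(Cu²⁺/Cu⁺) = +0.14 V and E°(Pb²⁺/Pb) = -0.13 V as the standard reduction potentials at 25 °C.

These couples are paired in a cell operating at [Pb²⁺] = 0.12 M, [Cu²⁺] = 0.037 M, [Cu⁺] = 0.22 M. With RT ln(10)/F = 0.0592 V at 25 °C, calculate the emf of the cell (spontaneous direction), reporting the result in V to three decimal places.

Cu²⁺/Cu⁺ is the cathode (higher E°), Pb²⁺/Pb the anode: E°cell = +0.14 − (-0.13) = +0.27 V, n = 2.
Overall: 2 Cu²⁺(aq) + Pb(s) → 2 Cu⁺(aq) + Pb²⁺(aq)
Q = [Cu⁺]^2·[Pb²⁺] / ([Cu²⁺]^2); log Q = 0.628.
E = E° − (0.0592/n) log Q = +0.27 − (0.0592/2)(0.628) = +0.251 V.

+0.251 V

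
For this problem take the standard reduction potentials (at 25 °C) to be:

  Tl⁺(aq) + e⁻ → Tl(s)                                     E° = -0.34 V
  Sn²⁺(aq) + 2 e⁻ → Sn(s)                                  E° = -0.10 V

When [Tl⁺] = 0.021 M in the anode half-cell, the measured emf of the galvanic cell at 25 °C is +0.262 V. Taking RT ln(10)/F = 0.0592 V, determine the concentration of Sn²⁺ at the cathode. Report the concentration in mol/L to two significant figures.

Sn²⁺/Sn is the cathode, Tl⁺/Tl the anode: E°cell = +0.24 V, n = 2.
Overall reaction: Sn²⁺(aq) + 2 Tl(s) → Sn(s) + 2 Tl⁺(aq); Q = [Tl⁺]^2/[Sn²⁺]^1.
From E = E° − (0.0592/n) log Q: log Q = (E° − E)·n/0.0592 = (+0.24 − (+0.262))·2/0.0592 = -0.7432.
So 1·log[Sn²⁺] = 2·log(0.021) − log Q = -3.3556 − (-0.7432) = -2.6124; [Sn²⁺] = 10^(-2.6124) ≈ 0.0024 M.

0.0024 M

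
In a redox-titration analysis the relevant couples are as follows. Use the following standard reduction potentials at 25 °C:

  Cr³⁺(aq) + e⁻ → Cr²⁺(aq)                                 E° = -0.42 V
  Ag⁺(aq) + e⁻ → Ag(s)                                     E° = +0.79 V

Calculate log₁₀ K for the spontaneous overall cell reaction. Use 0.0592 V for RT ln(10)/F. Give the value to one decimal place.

20.4

Cathode: Ag⁺/Ag; anode: Cr³⁺/Cr²⁺. E°cell = +1.21 V, n = 1.
log K = nE°cell / 0.0592 = (1)(+1.21) / 0.0592 = 20.4.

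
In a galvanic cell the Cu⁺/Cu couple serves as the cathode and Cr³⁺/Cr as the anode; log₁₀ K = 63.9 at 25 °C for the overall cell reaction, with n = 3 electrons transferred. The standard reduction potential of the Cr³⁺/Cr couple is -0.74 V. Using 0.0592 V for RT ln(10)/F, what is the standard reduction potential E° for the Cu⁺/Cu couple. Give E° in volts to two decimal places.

E°cell = (0.0592/n)·log K = (0.0592/3)(63.9) = +1.261 V.
Since Cu⁺/Cu is the cathode and Cr³⁺/Cr the anode, E°cell = E°(Cu⁺/Cu) − E°(Cr³⁺/Cr).
So E°(Cu⁺/Cu) = E°cell + E°(Cr³⁺/Cr) = +1.261 + (-0.74) = +0.52 V.

+0.52 V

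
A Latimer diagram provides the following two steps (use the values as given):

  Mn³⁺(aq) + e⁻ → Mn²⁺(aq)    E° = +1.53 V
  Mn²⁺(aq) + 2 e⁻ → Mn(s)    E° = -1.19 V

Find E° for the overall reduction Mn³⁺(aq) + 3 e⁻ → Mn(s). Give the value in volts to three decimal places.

Since ΔG° = −nFE° is additive over sequential reductions, n₃E°₃ = n₁E°₁ + n₂E°₂.
E°₃ = (1×+1.53 + 2×-1.19) / 3 = (-0.850) / 3 = -0.283 V.

-0.283 V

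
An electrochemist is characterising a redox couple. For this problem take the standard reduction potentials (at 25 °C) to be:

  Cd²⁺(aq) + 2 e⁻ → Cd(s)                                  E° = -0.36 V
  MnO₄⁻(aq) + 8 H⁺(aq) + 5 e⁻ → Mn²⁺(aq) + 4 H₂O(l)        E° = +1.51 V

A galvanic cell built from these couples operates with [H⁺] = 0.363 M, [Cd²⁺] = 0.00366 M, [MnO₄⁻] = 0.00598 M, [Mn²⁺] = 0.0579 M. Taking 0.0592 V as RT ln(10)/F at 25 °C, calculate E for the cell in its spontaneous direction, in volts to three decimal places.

MnO₄⁻/Mn²⁺ is the cathode (higher E°), Cd²⁺/Cd the anode: E°cell = +1.51 − (-0.36) = +1.87 V, n = 10.
Overall: 2 MnO₄⁻(aq) + 16 H⁺(aq) + 5 Cd(s) → 2 Mn²⁺(aq) + 8 H₂O(l) + 5 Cd²⁺(aq)
Q = [Mn²⁺]^2·[Cd²⁺]^5 / ([MnO₄⁻]^2·[H⁺]^16); log Q = -3.169.
E = E° − (0.0592/n) log Q = +1.87 − (0.0592/10)(-3.169) = +1.889 V.

+1.889 V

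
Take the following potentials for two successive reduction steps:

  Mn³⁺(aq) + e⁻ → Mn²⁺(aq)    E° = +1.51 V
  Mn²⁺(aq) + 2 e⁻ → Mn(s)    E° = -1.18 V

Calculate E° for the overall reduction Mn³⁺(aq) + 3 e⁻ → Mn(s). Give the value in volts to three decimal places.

Since ΔG° = −nFE° is additive over sequential reductions, n₃E°₃ = n₁E°₁ + n₂E°₂.
E°₃ = (1×+1.51 + 2×-1.18) / 3 = (-0.850) / 3 = -0.283 V.

-0.283 V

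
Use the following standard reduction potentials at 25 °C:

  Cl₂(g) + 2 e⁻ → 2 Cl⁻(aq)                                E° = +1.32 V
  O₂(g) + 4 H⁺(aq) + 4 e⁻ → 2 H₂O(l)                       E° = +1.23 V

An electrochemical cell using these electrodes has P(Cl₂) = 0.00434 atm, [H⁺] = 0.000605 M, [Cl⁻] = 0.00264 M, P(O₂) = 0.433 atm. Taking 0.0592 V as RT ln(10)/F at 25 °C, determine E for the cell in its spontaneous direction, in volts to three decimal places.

+0.369 V

Cl₂/Cl⁻ is the cathode (higher E°), O₂/H₂O the anode: E°cell = +1.32 − (+1.23) = +0.09 V, n = 4.
Overall: 2 Cl₂(g) + 2 H₂O(l) → 4 Cl⁻(aq) + O₂(g) + 4 H⁺(aq)
Q = [Cl⁻]^4·P(O₂)·[H⁺]^4 / (P(Cl₂)^2); log Q = -18.825.
E = E° − (0.0592/n) log Q = +0.09 − (0.0592/4)(-18.825) = +0.369 V.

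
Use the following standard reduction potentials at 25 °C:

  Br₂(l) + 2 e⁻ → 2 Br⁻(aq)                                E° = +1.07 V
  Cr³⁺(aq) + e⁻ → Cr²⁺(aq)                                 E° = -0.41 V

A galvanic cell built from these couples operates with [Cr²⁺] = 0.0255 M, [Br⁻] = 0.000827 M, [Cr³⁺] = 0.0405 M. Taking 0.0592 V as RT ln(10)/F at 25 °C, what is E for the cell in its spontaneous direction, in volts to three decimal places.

Br₂/Br⁻ is the cathode (higher E°), Cr³⁺/Cr²⁺ the anode: E°cell = +1.07 − (-0.41) = +1.48 V, n = 2.
Overall: Br₂(l) + 2 Cr²⁺(aq) → 2 Br⁻(aq) + 2 Cr³⁺(aq)
Q = [Br⁻]^2·[Cr³⁺]^2 / ([Cr²⁺]^2); log Q = -5.763.
E = E° − (0.0592/n) log Q = +1.48 − (0.0592/2)(-5.763) = +1.651 V.

+1.651 V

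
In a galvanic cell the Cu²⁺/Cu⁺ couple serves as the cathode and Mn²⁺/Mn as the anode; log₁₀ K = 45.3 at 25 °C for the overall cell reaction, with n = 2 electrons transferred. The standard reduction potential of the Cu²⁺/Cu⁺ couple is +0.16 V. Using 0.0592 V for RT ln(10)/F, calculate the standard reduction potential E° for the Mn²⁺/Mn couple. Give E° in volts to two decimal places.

E°cell = (0.0592/n)·log K = (0.0592/2)(45.3) = +1.341 V.
Since Cu²⁺/Cu⁺ is the cathode and Mn²⁺/Mn the anode, E°cell = E°(Cu²⁺/Cu⁺) − E°(Mn²⁺/Mn).
So E°(Mn²⁺/Mn) = E°(Cu²⁺/Cu⁺) − E°cell = (+0.16) − (+1.341) = -1.18 V.

-1.18 V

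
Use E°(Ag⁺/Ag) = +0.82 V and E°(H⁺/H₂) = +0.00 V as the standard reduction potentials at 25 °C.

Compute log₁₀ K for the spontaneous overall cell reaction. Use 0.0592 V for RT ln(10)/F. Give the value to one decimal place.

27.7

Cathode: Ag⁺/Ag; anode: H⁺/H₂. E°cell = +0.82 V, n = 2.
log K = nE°cell / 0.0592 = (2)(+0.82) / 0.0592 = 27.7.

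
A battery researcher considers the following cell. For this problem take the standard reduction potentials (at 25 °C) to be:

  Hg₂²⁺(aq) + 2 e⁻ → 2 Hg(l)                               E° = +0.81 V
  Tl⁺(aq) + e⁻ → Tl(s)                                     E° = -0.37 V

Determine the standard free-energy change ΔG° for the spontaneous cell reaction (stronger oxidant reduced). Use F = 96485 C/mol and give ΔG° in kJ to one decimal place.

Hg₂²⁺/Hg (E° = +0.81 V) is the cathode; Tl⁺/Tl (E° = -0.37 V) is the anode, so E°cell = +1.18 V.
Balancing electrons gives n = 2 (lcm of 2 and 1).
ΔG° = −nFE° = −(2)(96485)(+1.18) = -227,705 J = -227.7 kJ.

-227.7 kJ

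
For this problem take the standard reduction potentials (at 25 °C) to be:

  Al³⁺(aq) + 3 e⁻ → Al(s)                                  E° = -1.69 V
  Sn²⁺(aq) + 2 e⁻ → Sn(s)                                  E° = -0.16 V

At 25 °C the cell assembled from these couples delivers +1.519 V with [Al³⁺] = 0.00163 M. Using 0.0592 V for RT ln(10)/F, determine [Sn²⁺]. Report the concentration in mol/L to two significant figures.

Sn²⁺/Sn is the cathode, Al³⁺/Al the anode: E°cell = +1.53 V, n = 6.
Overall reaction: 3 Sn²⁺(aq) + 2 Al(s) → 3 Sn(s) + 2 Al³⁺(aq); Q = [Al³⁺]^2/[Sn²⁺]^3.
From E = E° − (0.0592/n) log Q: log Q = (E° − E)·n/0.0592 = (+1.53 − (+1.519))·6/0.0592 = 1.1149.
So 3·log[Sn²⁺] = 2·log(0.00163) − log Q = -5.5756 − (1.1149) = -6.6905; log[Sn²⁺] = -6.6905 / 3 = -2.2302; [Sn²⁺] = 10^(-2.2302) ≈ 0.0059 M.

0.0059 M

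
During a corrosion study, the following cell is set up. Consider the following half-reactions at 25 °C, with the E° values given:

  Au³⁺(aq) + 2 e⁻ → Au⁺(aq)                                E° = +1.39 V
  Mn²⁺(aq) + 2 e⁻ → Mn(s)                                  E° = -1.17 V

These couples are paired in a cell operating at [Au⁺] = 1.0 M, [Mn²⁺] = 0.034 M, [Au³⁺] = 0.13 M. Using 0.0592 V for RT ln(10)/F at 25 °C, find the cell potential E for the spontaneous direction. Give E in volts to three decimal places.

Au³⁺/Au⁺ is the cathode (higher E°), Mn²⁺/Mn the anode: E°cell = +1.39 − (-1.17) = +2.56 V, n = 2.
Overall: Au³⁺(aq) + Mn(s) → Au⁺(aq) + Mn²⁺(aq)
Q = [Au⁺]·[Mn²⁺] / ([Au³⁺]); log Q = -0.582.
E = E° − (0.0592/n) log Q = +2.56 − (0.0592/2)(-0.582) = +2.577 V.

+2.577 V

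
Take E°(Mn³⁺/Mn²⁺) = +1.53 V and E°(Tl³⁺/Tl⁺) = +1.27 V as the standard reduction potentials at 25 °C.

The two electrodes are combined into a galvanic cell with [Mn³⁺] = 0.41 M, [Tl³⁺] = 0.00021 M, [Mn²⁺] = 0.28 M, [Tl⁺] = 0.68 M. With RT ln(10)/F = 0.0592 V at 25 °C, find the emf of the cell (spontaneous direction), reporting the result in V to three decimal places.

Mn³⁺/Mn²⁺ is the cathode (higher E°), Tl³⁺/Tl⁺ the anode: E°cell = +1.53 − (+1.27) = +0.26 V, n = 2.
Overall: 2 Mn³⁺(aq) + Tl⁺(aq) → 2 Mn²⁺(aq) + Tl³⁺(aq)
Q = [Mn²⁺]^2·[Tl³⁺] / ([Mn³⁺]^2·[Tl⁺]); log Q = -3.842.
E = E° − (0.0592/n) log Q = +0.26 − (0.0592/2)(-3.842) = +0.374 V.

+0.374 V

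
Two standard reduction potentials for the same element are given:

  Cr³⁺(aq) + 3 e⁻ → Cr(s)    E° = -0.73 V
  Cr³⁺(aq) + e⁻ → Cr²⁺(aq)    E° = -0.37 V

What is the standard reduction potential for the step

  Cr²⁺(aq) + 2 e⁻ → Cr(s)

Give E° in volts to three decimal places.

Sequential free energies add, so n₃E°₃ = n₁E°₁ + n₂E°₂.
With n₃ = 3, and the known step contributing 1×(-0.37) V, the unknown satisfies 2·E° = 3×(-0.73) − 1×(-0.37) = -1.820.
E° = -1.820 / 2 = -0.910 V.

-0.910 V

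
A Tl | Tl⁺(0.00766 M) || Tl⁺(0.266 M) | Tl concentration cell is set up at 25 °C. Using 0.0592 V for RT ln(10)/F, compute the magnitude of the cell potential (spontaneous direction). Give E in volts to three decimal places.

+0.091 V

For a concentration cell E°cell = 0. The 0.266 M side is the cathode (reduction is favoured where [Tl⁺] is higher).
With n = 1, E = −(0.0592/1) log([Tl⁺]ₐₙ/[Tl⁺]꜀ₐₜ) = −(0.0592/1) log(0.00766/0.266) = −(0.0592/1)(-1.541) = +0.091 V.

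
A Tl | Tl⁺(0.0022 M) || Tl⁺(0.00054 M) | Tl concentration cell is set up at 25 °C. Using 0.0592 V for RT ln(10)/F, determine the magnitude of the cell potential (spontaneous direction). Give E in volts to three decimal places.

+0.036 V

For a concentration cell E°cell = 0. The 0.0022 M side is the cathode (reduction is favoured where [Tl⁺] is higher).
With n = 1, E = −(0.0592/1) log([Tl⁺]ₐₙ/[Tl⁺]꜀ₐₜ) = −(0.0592/1) log(0.00054/0.0022) = −(0.0592/1)(-0.610) = +0.036 V.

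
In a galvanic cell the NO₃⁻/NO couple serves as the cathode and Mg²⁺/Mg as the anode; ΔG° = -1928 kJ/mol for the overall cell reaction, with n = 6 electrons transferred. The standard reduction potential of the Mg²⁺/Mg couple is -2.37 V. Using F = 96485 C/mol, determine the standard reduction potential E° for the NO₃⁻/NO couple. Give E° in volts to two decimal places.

E°cell = −ΔG°/(nF) = −(-1928×10³)/((6)(96485)) = +3.330 V.
Since NO₃⁻/NO is the cathode and Mg²⁺/Mg the anode, E°cell = E°(NO₃⁻/NO) − E°(Mg²⁺/Mg).
So E°(NO₃⁻/NO) = E°cell + E°(Mg²⁺/Mg) = +3.330 + (-2.37) = +0.96 V.

+0.96 V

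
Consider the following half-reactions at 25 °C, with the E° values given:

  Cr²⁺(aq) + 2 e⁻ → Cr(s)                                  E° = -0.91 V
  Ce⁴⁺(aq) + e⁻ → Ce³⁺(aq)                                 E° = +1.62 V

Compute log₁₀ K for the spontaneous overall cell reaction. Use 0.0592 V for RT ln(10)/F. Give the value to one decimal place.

85.5

Cathode: Ce⁴⁺/Ce³⁺; anode: Cr²⁺/Cr. E°cell = +2.53 V, n = 2.
log K = nE°cell / 0.0592 = (2)(+2.53) / 0.0592 = 85.5.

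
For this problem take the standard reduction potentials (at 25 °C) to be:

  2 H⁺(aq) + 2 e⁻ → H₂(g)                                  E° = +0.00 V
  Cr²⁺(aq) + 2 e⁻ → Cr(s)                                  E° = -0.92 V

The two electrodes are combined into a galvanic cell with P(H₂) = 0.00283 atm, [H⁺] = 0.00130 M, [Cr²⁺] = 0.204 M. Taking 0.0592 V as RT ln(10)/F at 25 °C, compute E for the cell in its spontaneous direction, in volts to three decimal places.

H⁺/H₂ is the cathode (higher E°), Cr²⁺/Cr the anode: E°cell = +0.00 − (-0.92) = +0.92 V, n = 2.
Overall: 2 H⁺(aq) + Cr(s) → H₂(g) + Cr²⁺(aq)
Q = P(H₂)·[Cr²⁺] / ([H⁺]^2); log Q = 2.534.
E = E° − (0.0592/n) log Q = +0.92 − (0.0592/2)(2.534) = +0.845 V.

+0.845 V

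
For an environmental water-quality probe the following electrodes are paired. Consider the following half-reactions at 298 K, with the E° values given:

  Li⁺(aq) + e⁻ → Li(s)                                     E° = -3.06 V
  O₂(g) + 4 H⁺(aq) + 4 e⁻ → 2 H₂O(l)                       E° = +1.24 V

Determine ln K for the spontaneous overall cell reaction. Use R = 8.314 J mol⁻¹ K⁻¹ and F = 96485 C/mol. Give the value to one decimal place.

Cathode: O₂/H₂O; anode: Li⁺/Li. E°cell = (+1.24) − (-3.06) = +4.30 V, with n = 4.
ΔG° = −nFE° = −RT ln K, so ln K = nFE°/(RT) = (4)(96485)(+4.30) / ((8.314)(298)) = 669.826.

669.8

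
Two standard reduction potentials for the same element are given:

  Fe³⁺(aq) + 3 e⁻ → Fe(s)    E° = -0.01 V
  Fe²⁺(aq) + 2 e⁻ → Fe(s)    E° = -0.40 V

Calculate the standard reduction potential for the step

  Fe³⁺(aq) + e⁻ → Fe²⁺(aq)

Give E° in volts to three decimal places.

Sequential free energies add, so n₃E°₃ = n₁E°₁ + n₂E°₂.
With n₃ = 3, and the known step contributing 2×(-0.40) V, the unknown satisfies 1·E° = 3×(-0.01) − 2×(-0.40) = +0.770.
E° = +0.770 / 1 = +0.770 V.

+0.770 V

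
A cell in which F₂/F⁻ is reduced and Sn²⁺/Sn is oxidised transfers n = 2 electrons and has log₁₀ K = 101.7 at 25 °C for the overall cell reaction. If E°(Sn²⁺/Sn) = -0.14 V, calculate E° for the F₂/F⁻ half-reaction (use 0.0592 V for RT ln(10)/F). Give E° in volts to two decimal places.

E°cell = (0.0592/n)·log K = (0.0592/2)(101.7) = +3.010 V.
Since F₂/F⁻ is the cathode and Sn²⁺/Sn the anode, E°cell = E°(F₂/F⁻) − E°(Sn²⁺/Sn).
So E°(F₂/F⁻) = E°cell + E°(Sn²⁺/Sn) = +3.010 + (-0.14) = +2.87 V.

+2.87 V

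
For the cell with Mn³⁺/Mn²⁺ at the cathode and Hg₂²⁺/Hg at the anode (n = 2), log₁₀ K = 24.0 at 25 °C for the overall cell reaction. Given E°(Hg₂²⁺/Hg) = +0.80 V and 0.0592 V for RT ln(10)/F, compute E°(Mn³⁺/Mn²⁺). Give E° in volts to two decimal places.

+1.51 V

E°cell = (0.0592/n)·log K = (0.0592/2)(24.0) = +0.710 V.
Since Mn³⁺/Mn²⁺ is the cathode and Hg₂²⁺/Hg the anode, E°cell = E°(Mn³⁺/Mn²⁺) − E°(Hg₂²⁺/Hg).
So E°(Mn³⁺/Mn²⁺) = E°cell + E°(Hg₂²⁺/Hg) = +0.710 + (+0.80) = +1.51 V.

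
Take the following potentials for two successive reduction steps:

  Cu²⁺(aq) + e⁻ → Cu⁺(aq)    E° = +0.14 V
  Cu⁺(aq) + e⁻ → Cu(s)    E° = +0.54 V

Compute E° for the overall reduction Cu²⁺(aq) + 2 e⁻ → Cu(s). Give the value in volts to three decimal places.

Standard free energies of sequential steps add: ΔG°₃ = ΔG°₁ + ΔG°₂, so n₃E°₃ = n₁E°₁ + n₂E°₂.
E°₃ = (1×+0.14 + 1×+0.54) / 2 = (+0.680) / 2 = +0.340 V.

+0.340 V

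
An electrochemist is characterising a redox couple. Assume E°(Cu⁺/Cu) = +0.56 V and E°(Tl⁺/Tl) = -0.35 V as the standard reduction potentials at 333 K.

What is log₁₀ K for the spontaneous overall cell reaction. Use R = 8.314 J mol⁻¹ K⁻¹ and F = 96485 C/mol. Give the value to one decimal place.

13.8

Cathode: Cu⁺/Cu; anode: Tl⁺/Tl. E°cell = (+0.56) − (-0.35) = +0.91 V, with n = 1.
ΔG° = −nFE° = −RT ln K, so ln K = nFE°/(RT) = (1)(96485)(+0.91) / ((8.314)(333)) = 31.714.
log₁₀ K = 31.714 / ln 10 = 13.8.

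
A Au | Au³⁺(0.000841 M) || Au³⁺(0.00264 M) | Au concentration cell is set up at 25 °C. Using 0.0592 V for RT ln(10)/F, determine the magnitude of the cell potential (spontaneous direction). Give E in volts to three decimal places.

+0.010 V

For a concentration cell E°cell = 0. The 0.00264 M side is the cathode (reduction is favoured where [Au³⁺] is higher).
With n = 3, E = −(0.0592/3) log([Au³⁺]ₐₙ/[Au³⁺]꜀ₐₜ) = −(0.0592/3) log(0.000841/0.00264) = −(0.0592/3)(-0.497) = +0.010 V.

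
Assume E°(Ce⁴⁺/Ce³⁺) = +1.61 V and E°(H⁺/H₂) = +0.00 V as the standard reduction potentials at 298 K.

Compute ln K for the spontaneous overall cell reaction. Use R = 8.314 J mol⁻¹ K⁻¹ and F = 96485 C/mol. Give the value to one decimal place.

125.4

Cathode: Ce⁴⁺/Ce³⁺; anode: H⁺/H₂. E°cell = (+1.61) − (+0.00) = +1.61 V, with n = 2.
ΔG° = −nFE° = −RT ln K, so ln K = nFE°/(RT) = (2)(96485)(+1.61) / ((8.314)(298)) = 125.398.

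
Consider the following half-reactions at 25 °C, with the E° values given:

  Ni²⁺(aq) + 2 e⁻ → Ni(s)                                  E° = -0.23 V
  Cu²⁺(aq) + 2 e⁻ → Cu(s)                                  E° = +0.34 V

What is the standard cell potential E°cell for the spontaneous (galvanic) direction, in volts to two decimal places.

+0.57 V

The Cu²⁺/Cu couple has the higher reduction potential, so it is the cathode; Ni²⁺/Ni is oxidised at the anode.
E°cell = E°(cathode) − E°(anode) = (+0.34) − (-0.23) = +0.57 V.
Since E°cell > 0, the reaction is spontaneous under standard conditions.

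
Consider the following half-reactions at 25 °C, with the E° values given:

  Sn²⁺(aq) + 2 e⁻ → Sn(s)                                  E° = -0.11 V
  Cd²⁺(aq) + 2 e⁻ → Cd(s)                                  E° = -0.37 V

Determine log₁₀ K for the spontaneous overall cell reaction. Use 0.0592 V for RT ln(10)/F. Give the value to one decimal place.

Cathode: Sn²⁺/Sn; anode: Cd²⁺/Cd. E°cell = +0.26 V, n = 2.
log K = nE°cell / 0.0592 = (2)(+0.26) / 0.0592 = 8.8.

8.8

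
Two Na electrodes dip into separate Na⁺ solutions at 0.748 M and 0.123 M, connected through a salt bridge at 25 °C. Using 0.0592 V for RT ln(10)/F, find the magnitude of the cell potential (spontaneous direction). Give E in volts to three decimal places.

For a concentration cell E°cell = 0. The 0.748 M side is the cathode (reduction is favoured where [Na⁺] is higher).
With n = 1, E = −(0.0592/1) log([Na⁺]ₐₙ/[Na⁺]꜀ₐₜ) = −(0.0592/1) log(0.123/0.748) = −(0.0592/1)(-0.784) = +0.046 V.

+0.046 V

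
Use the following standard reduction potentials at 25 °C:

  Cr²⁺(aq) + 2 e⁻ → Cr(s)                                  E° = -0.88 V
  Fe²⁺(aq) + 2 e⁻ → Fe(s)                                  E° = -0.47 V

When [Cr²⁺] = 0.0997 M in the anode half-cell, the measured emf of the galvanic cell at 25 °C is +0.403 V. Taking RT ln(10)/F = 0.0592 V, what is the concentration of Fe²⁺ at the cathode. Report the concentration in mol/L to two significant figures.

0.058 M

Fe²⁺/Fe is the cathode, Cr²⁺/Cr the anode: E°cell = +0.41 V, n = 2.
Overall reaction: Fe²⁺(aq) + Cr(s) → Fe(s) + Cr²⁺(aq); Q = [Cr²⁺]^1/[Fe²⁺]^1.
From E = E° − (0.0592/n) log Q: log Q = (E° − E)·n/0.0592 = (+0.41 − (+0.403))·2/0.0592 = 0.2365.
So 1·log[Fe²⁺] = 1·log(0.0997) − log Q = -1.0013 − (0.2365) = -1.2378; [Fe²⁺] = 10^(-1.2378) ≈ 0.058 M.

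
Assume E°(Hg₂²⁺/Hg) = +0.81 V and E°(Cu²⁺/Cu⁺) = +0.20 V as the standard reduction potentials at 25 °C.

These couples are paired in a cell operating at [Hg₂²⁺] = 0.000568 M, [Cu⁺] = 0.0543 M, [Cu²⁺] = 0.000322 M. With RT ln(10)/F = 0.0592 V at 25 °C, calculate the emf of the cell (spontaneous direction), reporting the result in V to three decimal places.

Hg₂²⁺/Hg is the cathode (higher E°), Cu²⁺/Cu⁺ the anode: E°cell = +0.81 − (+0.20) = +0.61 V, n = 2.
Overall: Hg₂²⁺(aq) + 2 Cu⁺(aq) → 2 Hg(l) + 2 Cu²⁺(aq)
Q = [Cu²⁺]^2 / ([Hg₂²⁺]·[Cu⁺]^2); log Q = -1.208.
E = E° − (0.0592/n) log Q = +0.61 − (0.0592/2)(-1.208) = +0.646 V.

+0.646 V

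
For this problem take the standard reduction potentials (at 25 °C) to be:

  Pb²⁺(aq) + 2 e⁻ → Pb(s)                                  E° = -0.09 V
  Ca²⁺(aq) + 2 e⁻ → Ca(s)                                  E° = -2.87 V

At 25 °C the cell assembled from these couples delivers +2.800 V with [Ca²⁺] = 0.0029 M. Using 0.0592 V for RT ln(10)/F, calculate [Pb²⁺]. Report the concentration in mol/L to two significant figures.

0.014 M

Pb²⁺/Pb is the cathode, Ca²⁺/Ca the anode: E°cell = +2.78 V, n = 2.
Overall reaction: Pb²⁺(aq) + Ca(s) → Pb(s) + Ca²⁺(aq); Q = [Ca²⁺]^1/[Pb²⁺]^1.
From E = E° − (0.0592/n) log Q: log Q = (E° − E)·n/0.0592 = (+2.78 − (+2.800))·2/0.0592 = -0.6757.
So 1·log[Pb²⁺] = 1·log(0.0029) − log Q = -2.5376 − (-0.6757) = -1.8619; [Pb²⁺] = 10^(-1.8619) ≈ 0.014 M.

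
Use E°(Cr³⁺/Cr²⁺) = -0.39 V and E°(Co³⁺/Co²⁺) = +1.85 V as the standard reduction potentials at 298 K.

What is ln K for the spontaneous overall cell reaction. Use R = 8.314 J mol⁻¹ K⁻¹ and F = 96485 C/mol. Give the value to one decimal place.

87.2

Cathode: Co³⁺/Co²⁺; anode: Cr³⁺/Cr²⁺. E°cell = (+1.85) − (-0.39) = +2.24 V, with n = 1.
ΔG° = −nFE° = −RT ln K, so ln K = nFE°/(RT) = (1)(96485)(+2.24) / ((8.314)(298)) = 87.233.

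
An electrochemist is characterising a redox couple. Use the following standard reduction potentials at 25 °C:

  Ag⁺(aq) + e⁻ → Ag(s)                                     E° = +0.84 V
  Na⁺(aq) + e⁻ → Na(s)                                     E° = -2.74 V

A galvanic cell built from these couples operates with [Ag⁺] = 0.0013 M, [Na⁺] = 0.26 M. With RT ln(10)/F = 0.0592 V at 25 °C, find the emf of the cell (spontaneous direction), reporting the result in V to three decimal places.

Ag⁺/Ag is the cathode (higher E°), Na⁺/Na the anode: E°cell = +0.84 − (-2.74) = +3.58 V, n = 1.
Overall: Ag⁺(aq) + Na(s) → Ag(s) + Na⁺(aq)
Q = [Na⁺] / ([Ag⁺]); log Q = 2.301.
E = E° − (0.0592/n) log Q = +3.58 − (0.0592/1)(2.301) = +3.444 V.

+3.444 V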